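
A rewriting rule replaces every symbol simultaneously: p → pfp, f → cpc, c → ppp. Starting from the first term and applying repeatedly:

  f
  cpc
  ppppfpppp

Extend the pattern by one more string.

pfppfppfppfpcpcpfppfppfppfp

Apply φ to ppppfpppp symbol by symbol: p→pfp, p→pfp, p→pfp, p→pfp, f→cpc, p→pfp, p→pfp, p→pfp, p→pfp; joined: pfp pfp pfp pfp cpc pfp pfp pfp pfp.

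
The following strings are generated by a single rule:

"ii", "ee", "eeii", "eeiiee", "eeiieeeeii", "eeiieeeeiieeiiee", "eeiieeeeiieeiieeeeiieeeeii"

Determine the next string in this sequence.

From term 3 onward, concatenate the last term with the second-to-last: ee·ii = eeii, eeii·ee = eeiiee, …
So term 8 is eeiieeeeiieeiieeeeiieeeeii·eeiieeeeiieeiiee.

eeiieeeeiieeiieeeeiieeeeiieeiieeeeiieeiiee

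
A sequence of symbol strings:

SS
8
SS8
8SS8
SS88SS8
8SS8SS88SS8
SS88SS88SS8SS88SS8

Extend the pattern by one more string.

8SS8SS88SS8SS88SS88SS8SS88SS8

Each term (from the third on) is the two preceding terms concatenated in order: term 3 = SS·8 = SS8.
The next term joins 8SS8SS88SS8 and SS88SS88SS8SS88SS8.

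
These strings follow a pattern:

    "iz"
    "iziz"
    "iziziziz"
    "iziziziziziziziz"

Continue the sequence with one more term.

iziziziziziziziziziziziziziziziz

Each string is two copies of the previous one concatenated.
One more doubling of iziziziziziziziz gives the answer.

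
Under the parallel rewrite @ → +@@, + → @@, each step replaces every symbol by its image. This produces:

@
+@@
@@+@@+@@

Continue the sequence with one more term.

+@@+@@@@+@@+@@@@+@@+@@

Rewriting each symbol of @@+@@+@@: @→+@@, @→+@@, +→@@, @→+@@, @→+@@, +→@@, @→+@@, @→+@@, which concatenates to +@@ +@@ @@ +@@ +@@ @@ +@@ +@@.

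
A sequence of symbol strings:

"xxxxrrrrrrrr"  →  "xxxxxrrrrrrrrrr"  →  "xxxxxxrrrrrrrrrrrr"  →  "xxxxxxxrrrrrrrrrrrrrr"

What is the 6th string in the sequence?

Reading off run lengths: x runs 4, 5, 6, 7; r runs 8, 10, 12, 14 — each is linear in n, where the shown terms are n = 3, 4, 5, 6.
At n = 8 the blocks have lengths 9, 18.

xxxxxxxxxrrrrrrrrrrrrrrrrrr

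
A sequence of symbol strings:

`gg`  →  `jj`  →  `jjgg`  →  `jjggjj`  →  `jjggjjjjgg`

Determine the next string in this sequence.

This is a Fibonacci-style word recurrence s(k) = s(k−1)·s(k−2): e.g. jj·gg = jjgg.
The next term joins jjggjjjjgg and jjggjj.

jjggjjjjggjjggjj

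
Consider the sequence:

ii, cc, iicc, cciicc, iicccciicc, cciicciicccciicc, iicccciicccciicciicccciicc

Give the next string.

cciicciicccciicciicccciicccciicciicccciicc

Each term (from the third on) is the two preceding terms concatenated in order: term 3 = ii·cc = iicc.
The next term joins cciicciicccciicc and iicccciicccciicciicccciicc.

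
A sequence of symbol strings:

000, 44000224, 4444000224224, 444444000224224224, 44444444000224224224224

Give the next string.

Each term wraps the previous one in 44 on the left and 224 on the right.
Applying this once more to 44444444000224224224224:

4444444444000224224224224224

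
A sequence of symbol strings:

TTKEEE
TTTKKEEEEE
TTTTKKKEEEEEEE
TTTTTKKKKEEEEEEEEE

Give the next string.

Reading off run lengths: T runs 2, 3, 4, 5; K runs 1, 2, 3, 4; E runs 3, 5, 7, 9 — each is linear in n (n = 1, 2, …).
At n = 5 the blocks have lengths 6, 5, 11.

TTTTTTKKKKKEEEEEEEEEEE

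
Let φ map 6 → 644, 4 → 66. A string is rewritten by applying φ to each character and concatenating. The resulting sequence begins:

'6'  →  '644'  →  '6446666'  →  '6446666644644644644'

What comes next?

64466666446446446446446666644666664466666446666

φ(6446666644644644644) expands symbol-by-symbol to 644 66 66 644 644 644 644 644 66 66 644 66 66 644 66 66 644 66 66; joining the 19 pieces gives the next term.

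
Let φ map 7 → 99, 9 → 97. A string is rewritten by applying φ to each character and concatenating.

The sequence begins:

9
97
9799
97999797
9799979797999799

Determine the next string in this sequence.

97999797979997999799979797999797

Applying the rule to each of the 16 symbols of 9799979797999799 gives the pieces 97 99 97 97 97 99 97 99 97 99 97 97 97 99 97 97, which concatenate to the answer.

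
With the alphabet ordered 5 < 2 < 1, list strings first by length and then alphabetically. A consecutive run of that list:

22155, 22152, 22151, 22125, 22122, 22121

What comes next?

The successor of 22121 increments the rightmost position that isn't already 1 and resets every position after it to 5.

22115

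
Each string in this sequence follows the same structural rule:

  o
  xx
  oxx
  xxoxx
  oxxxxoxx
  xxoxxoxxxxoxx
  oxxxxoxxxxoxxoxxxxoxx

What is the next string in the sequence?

Each term (from the third on) is the two preceding terms concatenated in order: term 3 = o·xx = oxx.
So term 8 is xxoxxoxxxxoxx·oxxxxoxxxxoxxoxxxxoxx.

xxoxxoxxxxoxxoxxxxoxxxxoxxoxxxxoxx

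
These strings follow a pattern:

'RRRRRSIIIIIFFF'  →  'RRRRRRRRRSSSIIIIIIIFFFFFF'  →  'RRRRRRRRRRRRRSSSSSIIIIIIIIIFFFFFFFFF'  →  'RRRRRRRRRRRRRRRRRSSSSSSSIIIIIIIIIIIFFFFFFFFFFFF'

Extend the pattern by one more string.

RRRRRRRRRRRRRRRRRRRRRSSSSSSSSSIIIIIIIIIIIIIFFFFFFFFFFFFFFF

Term n consists of 4n+1 R's, followed by 2n-1 S's, followed by 2n+3 I's, followed by 3n F's (n = 1, 2, …).
At n = 5 the blocks have lengths 21, 9, 13, 15.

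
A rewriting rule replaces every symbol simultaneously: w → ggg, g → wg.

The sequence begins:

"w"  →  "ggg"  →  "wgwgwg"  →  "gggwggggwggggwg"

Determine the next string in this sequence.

Replace each of the 15 characters of gggwggggwggggwg in place — wg wg wg ggg wg wg wg wg ggg wg wg wg wg ggg wg — and concatenate.

wgwgwggggwgwgwgwggggwgwgwgwggggwg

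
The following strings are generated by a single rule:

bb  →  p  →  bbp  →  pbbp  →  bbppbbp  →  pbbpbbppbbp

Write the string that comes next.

This is a Fibonacci-style word recurrence s(k) = s(k−2)·s(k−1): e.g. bb·p = bbp.
So term 7 is bbppbbp·pbbpbbppbbp.

bbppbbppbbpbbppbbp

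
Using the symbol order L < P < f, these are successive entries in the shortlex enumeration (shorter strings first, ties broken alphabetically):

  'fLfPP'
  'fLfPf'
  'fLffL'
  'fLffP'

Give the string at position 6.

Stepping forward 2 times from fLffP: fLffP → fLfff, then the target.

fPLLL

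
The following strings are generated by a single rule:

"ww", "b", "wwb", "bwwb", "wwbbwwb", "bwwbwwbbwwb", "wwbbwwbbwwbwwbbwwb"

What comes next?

bwwbwwbbwwbwwbbwwbbwwbwwbbwwb

Each term (from the third on) is the two preceding terms concatenated in order: term 3 = ww·b = wwb.
The next term joins bwwbwwbbwwb and wwbbwwbbwwbwwbbwwb.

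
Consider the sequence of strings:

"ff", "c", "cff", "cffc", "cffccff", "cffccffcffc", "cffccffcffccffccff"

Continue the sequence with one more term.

Each term (from the third on) is the previous term followed by the one before it: term 3 = c·ff = cff.
So term 8 is cffccffcffccffccff·cffccffcffc.

cffccffcffccffccffcffccffcffc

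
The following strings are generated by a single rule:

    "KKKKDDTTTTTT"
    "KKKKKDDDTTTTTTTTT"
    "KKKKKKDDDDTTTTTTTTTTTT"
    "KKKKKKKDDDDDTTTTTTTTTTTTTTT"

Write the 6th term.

Term n consists of n+2 K's, followed by n D's, followed by 3n T's, where the shown terms are n = 2, 3, 4, 5.
For term 6, n = 7, so the run lengths are 9, 7, 21.

KKKKKKKKKDDDDDDDTTTTTTTTTTTTTTTTTTTTT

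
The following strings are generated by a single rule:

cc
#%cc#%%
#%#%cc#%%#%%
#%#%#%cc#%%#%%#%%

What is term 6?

#%#%#%#%#%cc#%%#%%#%%#%%#%%

s(k+1) = #%·s(k)·#%%, so each term gains #% as a prefix and #%% as a suffix.
From #%#%#%cc#%%#%%#%%, 2 further steps: #%#%#%cc#%%#%%#%% → #%#%#%#%cc#%%#%%#%%#%% → (answer).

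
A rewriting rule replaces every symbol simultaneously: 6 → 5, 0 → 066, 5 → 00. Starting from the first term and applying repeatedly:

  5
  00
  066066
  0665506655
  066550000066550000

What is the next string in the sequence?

Rewriting the 18 symbols of 066550000066550000 one by one yields 066 5 5 00 00 066 066 066 066 066 5 5 00 00 066 066 066 066; concatenated:

066550000066066066066066550000066066066066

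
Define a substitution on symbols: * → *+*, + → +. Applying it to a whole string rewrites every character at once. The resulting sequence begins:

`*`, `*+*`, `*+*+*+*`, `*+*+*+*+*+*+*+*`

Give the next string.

Replace each of the 15 characters of *+*+*+*+*+*+*+* in place — *+* + *+* + *+* + *+* + *+* + *+* + *+* + *+* — and concatenate.

*+*+*+*+*+*+*+*+*+*+*+*+*+*+*+*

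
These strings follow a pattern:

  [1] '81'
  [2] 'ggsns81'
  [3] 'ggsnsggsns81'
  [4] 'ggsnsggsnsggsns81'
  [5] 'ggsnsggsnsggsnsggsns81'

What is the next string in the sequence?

The strings grow by a fixed prefix ggsns each time.
So the next term is ggsns·ggsnsggsnsggsnsggsns81.

ggsnsggsnsggsnsggsnsggsns81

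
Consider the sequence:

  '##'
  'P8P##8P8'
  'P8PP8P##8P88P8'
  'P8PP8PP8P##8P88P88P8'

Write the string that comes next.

Each term wraps the previous one in P8P on the left and 8P8 on the right.
So the next term is P8P·P8PP8PP8P##8P88P88P8·8P8.

P8PP8PP8PP8P##8P88P88P88P8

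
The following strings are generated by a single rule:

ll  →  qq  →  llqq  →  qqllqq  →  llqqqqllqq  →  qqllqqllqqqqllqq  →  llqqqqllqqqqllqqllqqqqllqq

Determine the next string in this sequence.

This is a Fibonacci-style word recurrence s(k) = s(k−2)·s(k−1): e.g. ll·qq = llqq.
So term 8 is qqllqqllqqqqllqq·llqqqqllqqqqllqqllqqqqllqq.

qqllqqllqqqqllqqllqqqqllqqqqllqqllqqqqllqq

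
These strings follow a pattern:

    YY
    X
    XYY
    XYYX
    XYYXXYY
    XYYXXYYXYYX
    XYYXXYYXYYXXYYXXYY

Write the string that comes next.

XYYXXYYXYYXXYYXXYYXYYXXYYXYYX

Each term (from the third on) is the previous term followed by the one before it: term 3 = X·YY = XYY.
So term 8 is XYYXXYYXYYXXYYXXYY·XYYXXYYXYYX.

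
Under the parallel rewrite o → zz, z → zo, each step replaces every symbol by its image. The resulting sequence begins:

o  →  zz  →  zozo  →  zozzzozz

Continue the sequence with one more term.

Expanding zozzzozz: z→zo, o→zz, z→zo, z→zo, z→zo, o→zz, z→zo, z→zo. Concatenated: zo zz zo zo zo zz zo zo.

zozzzozozozzzozo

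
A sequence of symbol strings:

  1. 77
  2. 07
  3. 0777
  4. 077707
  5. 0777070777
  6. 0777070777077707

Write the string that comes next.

07770707770777070777070777

This is a Fibonacci-style word recurrence s(k) = s(k−1)·s(k−2): e.g. 07·77 = 0777.
The next term joins 0777070777077707 and 0777070777.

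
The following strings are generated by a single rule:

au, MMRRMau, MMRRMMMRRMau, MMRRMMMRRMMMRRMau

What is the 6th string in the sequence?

Each term is the previous one with MMRRM prepended.
From MMRRMMMRRMMMRRMau, 2 further steps: MMRRMMMRRMMMRRMau → MMRRMMMRRMMMRRMMMRRMau → (answer).

MMRRMMMRRMMMRRMMMRRMMMRRMau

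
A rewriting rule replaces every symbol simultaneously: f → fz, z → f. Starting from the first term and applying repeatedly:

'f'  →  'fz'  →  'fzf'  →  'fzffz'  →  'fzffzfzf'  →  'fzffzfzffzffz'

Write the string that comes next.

Replace each of the 13 characters of fzffzfzffzffz in place — fz f fz fz f fz f fz fz f fz fz f — and concatenate.

fzffzfzffzffzfzffzfzf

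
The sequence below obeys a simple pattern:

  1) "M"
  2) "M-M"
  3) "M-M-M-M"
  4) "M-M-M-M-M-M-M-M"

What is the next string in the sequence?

M-M-M-M-M-M-M-M-M-M-M-M-M-M-M-M

Every step duplicates the string with '-' between the halves.
One more doubling of M-M-M-M-M-M-M-M gives the answer.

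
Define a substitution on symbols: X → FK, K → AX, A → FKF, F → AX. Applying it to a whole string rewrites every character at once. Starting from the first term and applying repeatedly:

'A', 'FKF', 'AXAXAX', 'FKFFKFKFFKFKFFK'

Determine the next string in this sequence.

AXAXAXAXAXAXAXAXAXAXAXAXAXAXAX

Applying the rule to each of the 15 symbols of FKFFKFKFFKFKFFK gives the pieces AX AX AX AX AX AX AX AX AX AX AX AX AX AX AX, which concatenate to the answer.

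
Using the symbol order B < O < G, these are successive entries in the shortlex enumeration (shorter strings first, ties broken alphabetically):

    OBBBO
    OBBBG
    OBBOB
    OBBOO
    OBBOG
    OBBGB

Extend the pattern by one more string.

Find the rightmost character of OBBGB below G, bump it to the next letter, and reset everything to its right to B.

OBBGO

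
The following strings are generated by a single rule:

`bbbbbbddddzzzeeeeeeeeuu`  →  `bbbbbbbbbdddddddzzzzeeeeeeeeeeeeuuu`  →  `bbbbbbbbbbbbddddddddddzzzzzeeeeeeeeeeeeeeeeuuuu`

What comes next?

The n-th term is 3n b's then 3n-2 d's then n+1 z's then 4n e's then n u's, where the shown terms are n = 2, 3, 4.
At n = 5 the blocks have lengths 15, 13, 6, 20, 5.

bbbbbbbbbbbbbbbdddddddddddddzzzzzzeeeeeeeeeeeeeeeeeeeeuuuuu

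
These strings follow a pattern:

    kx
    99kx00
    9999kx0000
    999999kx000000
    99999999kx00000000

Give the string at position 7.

Every step adds 99 to the front and 00 to the end of the previous string.
From 99999999kx00000000, 2 further steps: 99999999kx00000000 → 9999999999kx0000000000 → (answer).

999999999999kx000000000000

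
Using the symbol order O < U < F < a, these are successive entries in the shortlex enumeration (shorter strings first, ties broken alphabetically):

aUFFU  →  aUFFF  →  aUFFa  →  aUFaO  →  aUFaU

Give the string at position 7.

Continuing the enumeration 2 steps past aUFaU: aUFaU → aUFaF → (answer).

aUFaa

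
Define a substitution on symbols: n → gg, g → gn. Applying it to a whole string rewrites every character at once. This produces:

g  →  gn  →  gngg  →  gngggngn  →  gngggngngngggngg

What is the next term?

gngggngngngggngggngggngngngggngn

φ(gngggngngngggngg) expands symbol-by-symbol to gn gg gn gn gn gg gn gg gn gg gn gn gn gg gn gn; joining the 16 pieces gives the next term.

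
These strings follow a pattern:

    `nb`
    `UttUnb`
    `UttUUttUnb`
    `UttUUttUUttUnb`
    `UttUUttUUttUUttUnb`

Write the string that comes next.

Each term is the previous one with UttU prepended.
Applying this once more to UttUUttUUttUUttUnb:

UttUUttUUttUUttUUttUnb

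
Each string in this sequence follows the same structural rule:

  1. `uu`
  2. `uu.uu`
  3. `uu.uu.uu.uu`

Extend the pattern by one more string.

uu.uu.uu.uu.uu.uu.uu.uu

Every step duplicates the string with '.' between the halves.
One more doubling of uu.uu.uu.uu gives the answer.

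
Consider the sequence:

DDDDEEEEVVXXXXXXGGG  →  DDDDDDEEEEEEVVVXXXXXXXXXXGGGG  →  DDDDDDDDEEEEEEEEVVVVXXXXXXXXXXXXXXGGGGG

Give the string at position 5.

DDDDDDDDDDDDEEEEEEEEEEEEVVVVVVXXXXXXXXXXXXXXXXXXXXXXGGGGGGG

Term n consists of 2n+2 D's, followed by 2n+2 E's, followed by n+1 V's, followed by 4n+2 X's, followed by n+2 G's (n = 1, 2, …).
At n = 5 the blocks have lengths 12, 12, 6, 22, 7.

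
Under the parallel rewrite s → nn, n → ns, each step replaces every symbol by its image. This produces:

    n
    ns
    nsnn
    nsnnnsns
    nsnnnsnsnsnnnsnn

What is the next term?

φ(nsnnnsnsnsnnnsnn) expands symbol-by-symbol to ns nn ns ns ns nn ns nn ns nn ns ns ns nn ns ns; joining the 16 pieces gives the next term.

nsnnnsnsnsnnnsnnnsnnnsnsnsnnnsns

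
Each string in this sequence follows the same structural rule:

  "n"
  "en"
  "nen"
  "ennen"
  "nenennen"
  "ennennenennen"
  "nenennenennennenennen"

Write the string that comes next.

From term 3 onward, concatenate the second-to-last term with the last: n·en = nen, en·nen = ennen, …
Continuing: ennennenennen · nenennenennennenennen gives term 8.

ennennenennennenennenennennenennen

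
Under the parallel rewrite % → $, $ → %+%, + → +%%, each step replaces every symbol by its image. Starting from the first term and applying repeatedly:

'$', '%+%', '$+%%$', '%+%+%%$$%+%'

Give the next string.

$+%%$+%%$$%+%%+%$+%%$

Apply φ to %+%+%%$$%+% symbol by symbol: %→$, +→+%%, %→$, +→+%%, %→$, %→$, $→%+%, $→%+%, %→$, +→+%%, %→$; joined: $ +%% $ +%% $ $ %+% %+% $ +%% $.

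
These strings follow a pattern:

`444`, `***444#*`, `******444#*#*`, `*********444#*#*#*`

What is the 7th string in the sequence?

******************444#*#*#*#*#*#*

s(k+1) = ***·s(k)·#*, so each term gains *** as a prefix and #* as a suffix.
From *********444#*#*#*, 3 further steps: *********444#*#*#* → ************444#*#*#*#* → ***************444#*#*#*#*#* → (answer).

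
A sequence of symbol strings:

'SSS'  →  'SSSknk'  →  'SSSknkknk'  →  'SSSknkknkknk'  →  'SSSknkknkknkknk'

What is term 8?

SSSknkknkknkknkknkknkknk

The strings grow by a fixed suffix knk each time.
From SSSknkknkknkknk, 3 further steps: SSSknkknkknkknk → SSSknkknkknkknkknk → SSSknkknkknkknkknkknk → (answer).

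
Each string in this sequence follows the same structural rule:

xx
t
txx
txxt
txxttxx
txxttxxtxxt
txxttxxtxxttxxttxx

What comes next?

From term 3 onward, concatenate the last term with the second-to-last: t·xx = txx, txx·t = txxt, …
The next term joins txxttxxtxxttxxttxx and txxttxxtxxt.

txxttxxtxxttxxttxxtxxttxxtxxt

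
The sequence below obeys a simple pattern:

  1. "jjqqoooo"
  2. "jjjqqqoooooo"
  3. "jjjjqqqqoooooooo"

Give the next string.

The n-th term is n j's then n q's then 2n o's, where the shown terms are n = 2, 3, 4.
Setting n = 5 gives 5, 5, 10 characters in each block.

jjjjjqqqqqoooooooooo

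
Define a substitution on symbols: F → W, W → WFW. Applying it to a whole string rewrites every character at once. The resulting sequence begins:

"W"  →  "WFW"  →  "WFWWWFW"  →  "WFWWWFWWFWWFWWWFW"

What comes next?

Rewriting the 17 symbols of WFWWWFWWFWWFWWWFW one by one yields WFW W WFW WFW WFW W WFW WFW W WFW WFW W WFW WFW WFW W WFW; concatenated:

WFWWWFWWFWWFWWWFWWFWWWFWWFWWWFWWFWWFWWWFW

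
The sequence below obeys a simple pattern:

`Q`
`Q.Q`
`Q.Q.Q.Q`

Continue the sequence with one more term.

Q.Q.Q.Q.Q.Q.Q.Q

Every step duplicates the string with '.' between the halves.
One more doubling of Q.Q.Q.Q gives the answer.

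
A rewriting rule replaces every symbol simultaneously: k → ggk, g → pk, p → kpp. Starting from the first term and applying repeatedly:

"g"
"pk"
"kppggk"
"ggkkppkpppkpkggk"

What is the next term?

pkpkggkggkkppkppggkkppkppkppggkkppggkpkpkggk

Applying the rule to each of the 16 symbols of ggkkppkpppkpkggk gives the pieces pk pk ggk ggk kpp kpp ggk kpp kpp kpp ggk kpp ggk pk pk ggk, which concatenate to the answer.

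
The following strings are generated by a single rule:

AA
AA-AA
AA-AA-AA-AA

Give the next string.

Each string is two copies of the previous one joined by '-'.
One more doubling of AA-AA-AA-AA gives the answer.

AA-AA-AA-AA-AA-AA-AA-AA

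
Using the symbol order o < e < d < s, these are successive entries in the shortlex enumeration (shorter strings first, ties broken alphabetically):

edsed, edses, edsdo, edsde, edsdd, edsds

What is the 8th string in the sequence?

Advancing 2 positions from edsds through edsds → edsso reaches term 8.

edsse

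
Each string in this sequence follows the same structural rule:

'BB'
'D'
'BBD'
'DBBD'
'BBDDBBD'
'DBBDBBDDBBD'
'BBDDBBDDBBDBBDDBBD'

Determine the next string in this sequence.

DBBDBBDDBBDBBDDBBDDBBDBBDDBBD

This is a Fibonacci-style word recurrence s(k) = s(k−2)·s(k−1): e.g. BB·D = BBD.
Continuing: DBBDBBDDBBD · BBDDBBDDBBDBBDDBBD gives term 8.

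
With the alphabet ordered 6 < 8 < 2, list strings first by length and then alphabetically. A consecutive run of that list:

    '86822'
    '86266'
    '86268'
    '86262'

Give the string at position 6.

86288

Stepping forward 2 times from 86262: 86262 → 86286, then the target.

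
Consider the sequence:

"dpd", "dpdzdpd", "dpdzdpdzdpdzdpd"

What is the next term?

dpdzdpdzdpdzdpdzdpdzdpdzdpdzdpd

Every step duplicates the string with 'z' between the halves.
So the next term is two copies of dpdzdpdzdpdzdpd with 'z' between the halves.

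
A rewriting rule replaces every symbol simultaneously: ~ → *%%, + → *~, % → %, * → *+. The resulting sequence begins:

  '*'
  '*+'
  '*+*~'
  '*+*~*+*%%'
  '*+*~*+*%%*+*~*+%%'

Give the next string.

Rewriting the 17 symbols of *+*~*+*%%*+*~*+%% one by one yields *+ *~ *+ *%% *+ *~ *+ % % *+ *~ *+ *%% *+ *~ % %; concatenated:

*+*~*+*%%*+*~*+%%*+*~*+*%%*+*~%%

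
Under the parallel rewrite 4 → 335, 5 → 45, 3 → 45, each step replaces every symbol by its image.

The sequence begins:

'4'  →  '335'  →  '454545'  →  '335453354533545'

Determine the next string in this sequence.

φ(335453354533545) expands symbol-by-symbol to 45 45 45 335 45 45 45 45 335 45 45 45 45 335 45; joining the 15 pieces gives the next term.

454545335454545453354545454533545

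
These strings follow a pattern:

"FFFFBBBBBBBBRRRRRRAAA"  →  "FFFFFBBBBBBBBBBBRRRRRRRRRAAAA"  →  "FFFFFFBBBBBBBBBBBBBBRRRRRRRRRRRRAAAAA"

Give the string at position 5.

Reading off run lengths: F runs 4, 5, 6; B runs 8, 11, 14; R runs 6, 9, 12; A runs 3, 4, 5 — each is linear in n, where the shown terms are n = 2, 3, 4.
At n = 6 the blocks have lengths 8, 20, 18, 7.

FFFFFFFFBBBBBBBBBBBBBBBBBBBBRRRRRRRRRRRRRRRRRRAAAAAAA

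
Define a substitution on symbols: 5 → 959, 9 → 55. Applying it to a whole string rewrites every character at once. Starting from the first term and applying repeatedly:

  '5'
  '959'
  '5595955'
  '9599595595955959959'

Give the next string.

φ(9599595595955959959) expands symbol-by-symbol to 55 959 55 55 959 55 959 959 55 959 55 959 959 55 959 55 55 959 55; joining the 19 pieces gives the next term.

55959555595955959959559595595995955959555595955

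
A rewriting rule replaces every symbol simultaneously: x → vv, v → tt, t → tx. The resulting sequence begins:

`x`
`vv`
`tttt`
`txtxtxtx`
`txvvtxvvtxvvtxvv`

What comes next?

Replace each of the 16 characters of txvvtxvvtxvvtxvv in place — tx vv tt tt tx vv tt tt tx vv tt tt tx vv tt tt — and concatenate.

txvvtttttxvvtttttxvvtttttxvvtttt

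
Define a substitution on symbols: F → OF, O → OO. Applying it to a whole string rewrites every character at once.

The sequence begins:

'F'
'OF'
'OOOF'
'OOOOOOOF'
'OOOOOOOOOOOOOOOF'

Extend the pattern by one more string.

φ(OOOOOOOOOOOOOOOF) expands symbol-by-symbol to OO OO OO OO OO OO OO OO OO OO OO OO OO OO OO OF; joining the 16 pieces gives the next term.

OOOOOOOOOOOOOOOOOOOOOOOOOOOOOOOF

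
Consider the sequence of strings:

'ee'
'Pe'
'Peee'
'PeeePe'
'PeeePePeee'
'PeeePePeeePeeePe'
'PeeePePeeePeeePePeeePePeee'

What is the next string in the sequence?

PeeePePeeePeeePePeeePePeeePeeePePeeePeeePe

From term 3 onward, concatenate the last term with the second-to-last: Pe·ee = Peee, Peee·Pe = PeeePe, …
So term 8 is PeeePePeeePeeePePeeePePeee·PeeePePeeePeeePe.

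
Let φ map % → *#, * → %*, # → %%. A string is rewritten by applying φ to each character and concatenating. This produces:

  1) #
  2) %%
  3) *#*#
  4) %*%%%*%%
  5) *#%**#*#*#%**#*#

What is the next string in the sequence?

φ(*#%**#*#*#%**#*#) expands symbol-by-symbol to %* %% *# %* %* %% %* %% %* %% *# %* %* %% %* %%; joining the 16 pieces gives the next term.

%*%%*#%*%*%%%*%%%*%%*#%*%*%%%*%%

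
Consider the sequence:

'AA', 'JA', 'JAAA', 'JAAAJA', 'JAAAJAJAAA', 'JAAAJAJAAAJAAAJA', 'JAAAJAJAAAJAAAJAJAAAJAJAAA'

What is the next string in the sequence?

JAAAJAJAAAJAAAJAJAAAJAJAAAJAAAJAJAAAJAAAJA

This is a Fibonacci-style word recurrence s(k) = s(k−1)·s(k−2): e.g. JA·AA = JAAA.
So term 8 is JAAAJAJAAAJAAAJAJAAAJAJAAA·JAAAJAJAAAJAAAJA.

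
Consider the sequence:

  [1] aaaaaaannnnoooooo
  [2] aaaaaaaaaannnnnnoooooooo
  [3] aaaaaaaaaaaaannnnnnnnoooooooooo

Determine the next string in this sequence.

The n-th term is 3n+1 a's then 2n n's then 2n+2 o's, where the shown terms are n = 2, 3, 4.
For the next term, n = 5, so the run lengths are 16, 10, 12.

aaaaaaaaaaaaaaaannnnnnnnnnoooooooooooo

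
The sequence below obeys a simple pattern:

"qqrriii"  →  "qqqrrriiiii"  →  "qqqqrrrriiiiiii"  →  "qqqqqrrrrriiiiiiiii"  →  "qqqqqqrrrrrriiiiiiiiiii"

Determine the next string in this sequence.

The n-th term is n q's then n r's then 2n-1 i's, where the shown terms are n = 2, 3, 4, 5, 6.
At n = 7 the blocks have lengths 7, 7, 13.

qqqqqqqrrrrrrriiiiiiiiiiiii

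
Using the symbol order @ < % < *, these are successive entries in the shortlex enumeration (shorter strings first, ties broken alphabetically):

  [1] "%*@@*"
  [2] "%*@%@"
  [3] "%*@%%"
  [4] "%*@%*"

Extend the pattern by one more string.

%*@*@

Find the rightmost character of %*@%* below *, bump it to the next letter, and reset everything to its right to @.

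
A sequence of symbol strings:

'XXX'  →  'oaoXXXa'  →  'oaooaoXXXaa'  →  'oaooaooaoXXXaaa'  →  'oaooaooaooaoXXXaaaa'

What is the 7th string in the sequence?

Each term wraps the previous one in oao on the left and a on the right.
From oaooaooaooaoXXXaaaa, 2 further steps: oaooaooaooaoXXXaaaa → oaooaooaooaooaoXXXaaaaa → (answer).

oaooaooaooaooaooaoXXXaaaaaa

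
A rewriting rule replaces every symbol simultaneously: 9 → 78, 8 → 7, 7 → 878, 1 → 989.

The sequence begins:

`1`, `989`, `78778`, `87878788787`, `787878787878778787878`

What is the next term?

Rewriting the 21 symbols of 787878787878778787878 one by one yields 878 7 878 7 878 7 878 7 878 7 878 7 878 878 7 878 7 878 7 878 7; concatenated:

8787878787878787878787878788787878787878787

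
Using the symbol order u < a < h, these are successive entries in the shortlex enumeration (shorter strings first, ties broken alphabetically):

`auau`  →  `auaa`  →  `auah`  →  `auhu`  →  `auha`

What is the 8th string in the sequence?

aaua

Continuing the enumeration 3 steps past auha: auha → auhh → aauu → (answer).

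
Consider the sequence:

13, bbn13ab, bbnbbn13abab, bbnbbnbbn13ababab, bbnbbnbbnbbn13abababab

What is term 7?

bbnbbnbbnbbnbbnbbn13abababababab

Every step adds bbn to the front and ab to the end of the previous string.
From bbnbbnbbnbbn13abababab, 2 further steps: bbnbbnbbnbbn13abababab → bbnbbnbbnbbnbbn13ababababab → (answer).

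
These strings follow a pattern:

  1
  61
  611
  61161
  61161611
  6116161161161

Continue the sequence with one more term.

611616116116161161611

From term 3 onward, concatenate the last term with the second-to-last: 61·1 = 611, 611·61 = 61161, …
So term 7 is 6116161161161·61161611.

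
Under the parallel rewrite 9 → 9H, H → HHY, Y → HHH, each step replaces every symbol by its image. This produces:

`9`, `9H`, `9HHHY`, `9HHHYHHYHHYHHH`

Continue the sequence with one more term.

9HHHYHHYHHYHHHHHYHHYHHHHHYHHYHHHHHYHHYHHY

Applying the rule to each of the 14 symbols of 9HHHYHHYHHYHHH gives the pieces 9H HHY HHY HHY HHH HHY HHY HHH HHY HHY HHH HHY HHY HHY, which concatenate to the answer.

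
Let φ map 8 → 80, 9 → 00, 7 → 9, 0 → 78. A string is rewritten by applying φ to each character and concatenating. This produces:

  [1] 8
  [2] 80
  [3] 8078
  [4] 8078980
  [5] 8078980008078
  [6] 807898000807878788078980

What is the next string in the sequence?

φ(807898000807878788078980) expands symbol-by-symbol to 80 78 9 80 00 80 78 78 78 80 78 9 80 9 80 9 80 80 78 9 80 00 80 78; joining the 24 pieces gives the next term.

8078980008078787880789809809808078980008078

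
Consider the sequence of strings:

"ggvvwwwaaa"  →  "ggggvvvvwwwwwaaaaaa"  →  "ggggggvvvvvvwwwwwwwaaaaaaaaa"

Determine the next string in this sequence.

The n-th term is 2n g's then 2n v's then 2n+1 w's then 3n a's (n = 1, 2, …).
At n = 4 the blocks have lengths 8, 8, 9, 12.

ggggggggvvvvvvvvwwwwwwwwwaaaaaaaaaaaa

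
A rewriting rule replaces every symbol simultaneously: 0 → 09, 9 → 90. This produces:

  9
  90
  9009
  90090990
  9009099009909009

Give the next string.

Rewriting the 16 symbols of 9009099009909009 one by one yields 90 09 09 90 09 90 90 09 09 90 90 09 90 09 09 90; concatenated:

90090990099090090990900990090990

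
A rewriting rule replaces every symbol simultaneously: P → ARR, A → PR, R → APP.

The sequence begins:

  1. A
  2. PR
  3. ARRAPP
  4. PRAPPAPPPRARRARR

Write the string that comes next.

Replace each of the 16 characters of PRAPPAPPPRARRARR in place — ARR APP PR ARR ARR PR ARR ARR ARR APP PR APP APP PR APP APP — and concatenate.

ARRAPPPRARRARRPRARRARRARRAPPPRAPPAPPPRAPPAPP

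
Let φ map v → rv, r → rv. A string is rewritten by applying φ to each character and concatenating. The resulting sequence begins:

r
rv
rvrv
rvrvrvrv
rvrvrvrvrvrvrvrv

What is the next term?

rvrvrvrvrvrvrvrvrvrvrvrvrvrvrvrv

Replace each of the 16 characters of rvrvrvrvrvrvrvrv in place — rv rv rv rv rv rv rv rv rv rv rv rv rv rv rv rv — and concatenate.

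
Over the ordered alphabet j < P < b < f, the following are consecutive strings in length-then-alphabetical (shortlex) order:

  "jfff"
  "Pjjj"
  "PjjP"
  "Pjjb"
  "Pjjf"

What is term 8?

Continuing the enumeration 3 steps past Pjjf: Pjjf → PjPj → PjPP → (answer).

PjPb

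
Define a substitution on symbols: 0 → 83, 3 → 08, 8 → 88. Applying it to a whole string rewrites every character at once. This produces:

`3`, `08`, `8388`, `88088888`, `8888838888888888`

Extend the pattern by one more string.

φ(8888838888888888) expands symbol-by-symbol to 88 88 88 88 88 08 88 88 88 88 88 88 88 88 88 88; joining the 16 pieces gives the next term.

88888888880888888888888888888888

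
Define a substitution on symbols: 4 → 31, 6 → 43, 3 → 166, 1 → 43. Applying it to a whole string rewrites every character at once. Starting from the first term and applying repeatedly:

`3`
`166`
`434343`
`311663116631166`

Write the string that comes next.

Applying the rule to each of the 15 symbols of 311663116631166 gives the pieces 166 43 43 43 43 166 43 43 43 43 166 43 43 43 43, which concatenate to the answer.

166434343431664343434316643434343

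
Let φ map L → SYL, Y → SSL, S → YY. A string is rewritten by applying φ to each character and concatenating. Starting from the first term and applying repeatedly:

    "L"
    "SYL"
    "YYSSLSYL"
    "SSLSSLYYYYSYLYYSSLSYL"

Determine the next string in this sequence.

φ(SSLSSLYYYYSYLYYSSLSYL) expands symbol-by-symbol to YY YY SYL YY YY SYL SSL SSL SSL SSL YY SSL SYL SSL SSL YY YY SYL YY SSL SYL; joining the 21 pieces gives the next term.

YYYYSYLYYYYSYLSSLSSLSSLSSLYYSSLSYLSSLSSLYYYYSYLYYSSLSYL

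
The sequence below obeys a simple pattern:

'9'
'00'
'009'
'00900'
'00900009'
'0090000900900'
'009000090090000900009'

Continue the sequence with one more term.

0090000900900009000090090000900900

This is a Fibonacci-style word recurrence s(k) = s(k−1)·s(k−2): e.g. 00·9 = 009.
Continuing: 009000090090000900009 · 0090000900900 gives term 8.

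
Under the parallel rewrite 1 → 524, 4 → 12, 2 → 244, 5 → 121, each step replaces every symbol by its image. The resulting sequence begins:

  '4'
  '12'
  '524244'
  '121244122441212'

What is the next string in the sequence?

52424452424412125242442441212524244524244

Applying the rule to each of the 15 symbols of 121244122441212 gives the pieces 524 244 524 244 12 12 524 244 244 12 12 524 244 524 244, which concatenate to the answer.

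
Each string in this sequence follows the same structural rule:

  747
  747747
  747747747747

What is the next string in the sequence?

Each string is two copies of the previous one concatenated.
So the next term is two copies of 747747747747.

747747747747747747747747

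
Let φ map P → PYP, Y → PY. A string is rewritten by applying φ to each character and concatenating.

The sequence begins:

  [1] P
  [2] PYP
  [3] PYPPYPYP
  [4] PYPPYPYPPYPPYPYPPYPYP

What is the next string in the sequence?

Applying the rule to each of the 21 symbols of PYPPYPYPPYPPYPYPPYPYP gives the pieces PYP PY PYP PYP PY PYP PY PYP PYP PY PYP PYP PY PYP PY PYP PYP PY PYP PY PYP, which concatenate to the answer.

PYPPYPYPPYPPYPYPPYPYPPYPPYPYPPYPPYPYPPYPYPPYPPYPYPPYPYP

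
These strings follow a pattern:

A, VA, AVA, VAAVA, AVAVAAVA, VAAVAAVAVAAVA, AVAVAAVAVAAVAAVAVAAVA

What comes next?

From term 3 onward, concatenate the second-to-last term with the last: A·VA = AVA, VA·AVA = VAAVA, …
Continuing: VAAVAAVAVAAVA · AVAVAAVAVAAVAAVAVAAVA gives term 8.

VAAVAAVAVAAVAAVAVAAVAVAAVAAVAVAAVA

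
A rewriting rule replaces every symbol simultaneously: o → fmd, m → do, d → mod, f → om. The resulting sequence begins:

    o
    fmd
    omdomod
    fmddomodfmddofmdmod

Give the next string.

omdomodmodfmddofmdmodomdomodmodfmdomdomoddofmdmod

φ(fmddomodfmddofmdmod) expands symbol-by-symbol to om do mod mod fmd do fmd mod om do mod mod fmd om do mod do fmd mod; joining the 19 pieces gives the next term.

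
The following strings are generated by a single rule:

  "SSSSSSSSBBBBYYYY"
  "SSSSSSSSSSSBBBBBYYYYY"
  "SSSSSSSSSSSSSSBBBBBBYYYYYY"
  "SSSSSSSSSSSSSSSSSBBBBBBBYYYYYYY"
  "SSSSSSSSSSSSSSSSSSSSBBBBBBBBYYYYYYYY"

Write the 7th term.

SSSSSSSSSSSSSSSSSSSSSSSSSSBBBBBBBBBBYYYYYYYYYY

Each string has the form S^{3n+2} B^{n+2} Y^{n+2}, where the shown terms are n = 2, 3, 4, 5, 6.
At n = 8 the blocks have lengths 26, 10, 10.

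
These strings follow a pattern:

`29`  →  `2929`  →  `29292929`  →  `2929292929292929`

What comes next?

Every step duplicates the string.
Doubling 2929292929292929:

29292929292929292929292929292929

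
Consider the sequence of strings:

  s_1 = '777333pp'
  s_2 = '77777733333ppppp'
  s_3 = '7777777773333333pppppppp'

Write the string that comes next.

777777777777333333333ppppppppppp

The n-th term is 3n 7's then 2n+1 3's then 3n-1 p's (n = 1, 2, …).
At n = 4 the blocks have lengths 12, 9, 11.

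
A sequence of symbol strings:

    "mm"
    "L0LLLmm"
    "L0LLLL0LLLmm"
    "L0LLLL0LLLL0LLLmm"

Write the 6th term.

Every step adds L0LLL at the front: s(k+1) = L0LLL·s(k).
From L0LLLL0LLLL0LLLmm, 2 further steps: L0LLLL0LLLL0LLLmm → L0LLLL0LLLL0LLLL0LLLmm → (answer).

L0LLLL0LLLL0LLLL0LLLL0LLLmm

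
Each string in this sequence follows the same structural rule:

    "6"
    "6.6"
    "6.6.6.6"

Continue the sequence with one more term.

s(k+1) = s(k)·.·s(k) — each term doubles the last with '.' between the halves.
One more doubling of 6.6.6.6 gives the answer.

6.6.6.6.6.6.6.6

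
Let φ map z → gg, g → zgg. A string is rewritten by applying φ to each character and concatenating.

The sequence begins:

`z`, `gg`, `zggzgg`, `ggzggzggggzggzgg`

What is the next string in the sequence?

Rewriting the 16 symbols of ggzggzggggzggzgg one by one yields zgg zgg gg zgg zgg gg zgg zgg zgg zgg gg zgg zgg gg zgg zgg; concatenated:

zggzggggzggzggggzggzggzggzggggzggzggggzggzgg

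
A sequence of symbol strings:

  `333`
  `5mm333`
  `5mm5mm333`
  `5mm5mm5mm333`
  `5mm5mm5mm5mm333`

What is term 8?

Every step adds 5mm at the front: s(k+1) = 5mm·s(k).
From 5mm5mm5mm5mm333, 3 further steps: 5mm5mm5mm5mm333 → 5mm5mm5mm5mm5mm333 → 5mm5mm5mm5mm5mm5mm333 → (answer).

5mm5mm5mm5mm5mm5mm5mm333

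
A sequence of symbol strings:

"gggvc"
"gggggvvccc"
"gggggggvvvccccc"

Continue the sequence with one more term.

gggggggggvvvvccccccc

The n-th term is 2n+1 g's then n v's then 2n-1 c's (n = 1, 2, …).
At n = 4 the blocks have lengths 9, 4, 7.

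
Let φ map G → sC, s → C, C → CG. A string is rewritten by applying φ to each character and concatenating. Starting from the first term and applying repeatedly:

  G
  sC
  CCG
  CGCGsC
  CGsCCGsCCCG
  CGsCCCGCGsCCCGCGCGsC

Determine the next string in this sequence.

φ(CGsCCCGCGsCCCGCGCGsC) expands symbol-by-symbol to CG sC C CG CG CG sC CG sC C CG CG CG sC CG sC CG sC C CG; joining the 20 pieces gives the next term.

CGsCCCGCGCGsCCGsCCCGCGCGsCCGsCCGsCCCG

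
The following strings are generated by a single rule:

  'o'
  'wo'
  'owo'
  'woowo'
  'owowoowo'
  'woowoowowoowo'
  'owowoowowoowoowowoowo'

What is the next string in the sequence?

woowoowowoowoowowoowowoowoowowoowo

Each term (from the third on) is the two preceding terms concatenated in order: term 3 = o·wo = owo.
The next term joins woowoowowoowo and owowoowowoowoowowoowo.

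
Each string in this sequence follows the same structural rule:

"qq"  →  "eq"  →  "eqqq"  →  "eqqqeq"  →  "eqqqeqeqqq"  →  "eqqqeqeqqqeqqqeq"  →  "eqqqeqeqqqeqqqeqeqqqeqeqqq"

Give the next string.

Each term (from the third on) is the previous term followed by the one before it: term 3 = eq·qq = eqqq.
The next term joins eqqqeqeqqqeqqqeqeqqqeqeqqq and eqqqeqeqqqeqqqeq.

eqqqeqeqqqeqqqeqeqqqeqeqqqeqqqeqeqqqeqqqeq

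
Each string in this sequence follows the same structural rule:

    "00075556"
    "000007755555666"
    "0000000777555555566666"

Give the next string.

00000000077775555555556666666

Term n consists of 2n+1 0's, followed by n 7's, followed by 2n+1 5's, followed by 2n-1 6's (n = 1, 2, …).
Setting n = 4 gives 9, 4, 9, 7 characters in each block.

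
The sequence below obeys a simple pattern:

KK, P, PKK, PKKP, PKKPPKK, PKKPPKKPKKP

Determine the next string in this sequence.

Each term (from the third on) is the previous term followed by the one before it: term 3 = P·KK = PKK.
The next term joins PKKPPKKPKKP and PKKPPKK.

PKKPPKKPKKPPKKPPKK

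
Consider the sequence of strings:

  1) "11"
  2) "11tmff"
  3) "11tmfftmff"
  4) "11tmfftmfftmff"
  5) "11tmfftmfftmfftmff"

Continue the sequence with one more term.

The strings grow by a fixed suffix tmff each time.
Applying this once more to 11tmfftmfftmfftmff:

11tmfftmfftmfftmfftmff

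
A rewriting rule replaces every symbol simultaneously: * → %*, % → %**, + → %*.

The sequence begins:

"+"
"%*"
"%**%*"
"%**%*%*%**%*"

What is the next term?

Rewriting each symbol of %**%*%*%**%*: %→%**, *→%*, *→%*, %→%**, *→%*, %→%**, *→%*, %→%**, *→%*, *→%*, %→%**, *→%*, which concatenates to %** %* %* %** %* %** %* %** %* %* %** %*.

%**%*%*%**%*%**%*%**%*%*%**%*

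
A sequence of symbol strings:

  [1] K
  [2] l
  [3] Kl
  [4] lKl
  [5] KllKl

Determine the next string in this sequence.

lKlKllKl

This is a Fibonacci-style word recurrence s(k) = s(k−2)·s(k−1): e.g. K·l = Kl.
So term 6 is lKl·KllKl.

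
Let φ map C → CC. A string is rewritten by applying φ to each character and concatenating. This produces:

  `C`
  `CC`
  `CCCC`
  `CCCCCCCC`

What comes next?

CCCCCCCCCCCCCCCC

Expanding CCCCCCCC: C→CC, C→CC, C→CC, C→CC, C→CC, C→CC, C→CC, C→CC. Concatenated: CC CC CC CC CC CC CC CC.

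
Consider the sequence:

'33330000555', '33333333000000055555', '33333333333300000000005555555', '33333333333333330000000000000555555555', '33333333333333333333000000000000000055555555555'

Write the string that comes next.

Reading off run lengths: 3 runs 4, 8, 12, 16, 20; 0 runs 4, 7, 10, 13, 16; 5 runs 3, 5, 7, 9, 11 — each is linear in n (n = 1, 2, …).
For the next term, n = 6, so the run lengths are 24, 19, 13.

33333333333333333333333300000000000000000005555555555555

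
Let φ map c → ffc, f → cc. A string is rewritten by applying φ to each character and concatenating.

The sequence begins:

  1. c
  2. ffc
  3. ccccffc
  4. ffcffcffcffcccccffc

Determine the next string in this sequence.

Applying the rule to each of the 19 symbols of ffcffcffcffcccccffc gives the pieces cc cc ffc cc cc ffc cc cc ffc cc cc ffc ffc ffc ffc ffc cc cc ffc, which concatenate to the answer.

ccccffcccccffcccccffcccccffcffcffcffcffcccccffc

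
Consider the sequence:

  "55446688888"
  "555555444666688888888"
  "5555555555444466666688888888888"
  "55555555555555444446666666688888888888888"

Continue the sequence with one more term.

Each string has the form 5^{4n-2} 4^{n+1} 6^{2n} 8^{3n+2} (n = 1, 2, …).
For the next term, n = 5, so the run lengths are 18, 6, 10, 17.

555555555555555555444444666666666688888888888888888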